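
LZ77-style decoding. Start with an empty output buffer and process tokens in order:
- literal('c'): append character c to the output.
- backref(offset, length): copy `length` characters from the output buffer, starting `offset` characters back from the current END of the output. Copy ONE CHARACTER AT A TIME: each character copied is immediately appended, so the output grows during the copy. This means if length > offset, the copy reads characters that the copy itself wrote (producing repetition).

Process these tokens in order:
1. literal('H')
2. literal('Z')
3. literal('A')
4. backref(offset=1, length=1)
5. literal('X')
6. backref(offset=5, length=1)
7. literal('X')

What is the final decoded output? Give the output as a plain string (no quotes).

Token 1: literal('H'). Output: "H"
Token 2: literal('Z'). Output: "HZ"
Token 3: literal('A'). Output: "HZA"
Token 4: backref(off=1, len=1). Copied 'A' from pos 2. Output: "HZAA"
Token 5: literal('X'). Output: "HZAAX"
Token 6: backref(off=5, len=1). Copied 'H' from pos 0. Output: "HZAAXH"
Token 7: literal('X'). Output: "HZAAXHX"

Answer: HZAAXHX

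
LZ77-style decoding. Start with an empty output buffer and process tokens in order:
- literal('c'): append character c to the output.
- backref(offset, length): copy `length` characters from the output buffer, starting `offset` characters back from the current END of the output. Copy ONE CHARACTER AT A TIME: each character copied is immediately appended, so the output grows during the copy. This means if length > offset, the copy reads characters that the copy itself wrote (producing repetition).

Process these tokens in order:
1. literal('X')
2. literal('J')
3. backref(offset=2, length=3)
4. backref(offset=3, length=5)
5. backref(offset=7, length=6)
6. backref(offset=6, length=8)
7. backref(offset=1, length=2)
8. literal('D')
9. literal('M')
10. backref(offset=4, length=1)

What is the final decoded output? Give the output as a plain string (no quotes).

Answer: XJXJXXJXXJJXXJXXJXXJXXJXXXDMX

Derivation:
Token 1: literal('X'). Output: "X"
Token 2: literal('J'). Output: "XJ"
Token 3: backref(off=2, len=3) (overlapping!). Copied 'XJX' from pos 0. Output: "XJXJX"
Token 4: backref(off=3, len=5) (overlapping!). Copied 'XJXXJ' from pos 2. Output: "XJXJXXJXXJ"
Token 5: backref(off=7, len=6). Copied 'JXXJXX' from pos 3. Output: "XJXJXXJXXJJXXJXX"
Token 6: backref(off=6, len=8) (overlapping!). Copied 'JXXJXXJX' from pos 10. Output: "XJXJXXJXXJJXXJXXJXXJXXJX"
Token 7: backref(off=1, len=2) (overlapping!). Copied 'XX' from pos 23. Output: "XJXJXXJXXJJXXJXXJXXJXXJXXX"
Token 8: literal('D'). Output: "XJXJXXJXXJJXXJXXJXXJXXJXXXD"
Token 9: literal('M'). Output: "XJXJXXJXXJJXXJXXJXXJXXJXXXDM"
Token 10: backref(off=4, len=1). Copied 'X' from pos 24. Output: "XJXJXXJXXJJXXJXXJXXJXXJXXXDMX"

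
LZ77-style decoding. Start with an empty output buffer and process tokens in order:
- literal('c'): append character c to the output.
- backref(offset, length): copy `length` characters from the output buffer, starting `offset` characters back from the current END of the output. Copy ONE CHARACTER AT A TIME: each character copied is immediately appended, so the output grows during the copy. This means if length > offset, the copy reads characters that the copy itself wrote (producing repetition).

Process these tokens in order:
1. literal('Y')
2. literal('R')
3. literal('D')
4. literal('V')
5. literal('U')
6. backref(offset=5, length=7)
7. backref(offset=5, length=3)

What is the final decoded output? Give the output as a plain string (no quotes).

Answer: YRDVUYRDVUYRDVU

Derivation:
Token 1: literal('Y'). Output: "Y"
Token 2: literal('R'). Output: "YR"
Token 3: literal('D'). Output: "YRD"
Token 4: literal('V'). Output: "YRDV"
Token 5: literal('U'). Output: "YRDVU"
Token 6: backref(off=5, len=7) (overlapping!). Copied 'YRDVUYR' from pos 0. Output: "YRDVUYRDVUYR"
Token 7: backref(off=5, len=3). Copied 'DVU' from pos 7. Output: "YRDVUYRDVUYRDVU"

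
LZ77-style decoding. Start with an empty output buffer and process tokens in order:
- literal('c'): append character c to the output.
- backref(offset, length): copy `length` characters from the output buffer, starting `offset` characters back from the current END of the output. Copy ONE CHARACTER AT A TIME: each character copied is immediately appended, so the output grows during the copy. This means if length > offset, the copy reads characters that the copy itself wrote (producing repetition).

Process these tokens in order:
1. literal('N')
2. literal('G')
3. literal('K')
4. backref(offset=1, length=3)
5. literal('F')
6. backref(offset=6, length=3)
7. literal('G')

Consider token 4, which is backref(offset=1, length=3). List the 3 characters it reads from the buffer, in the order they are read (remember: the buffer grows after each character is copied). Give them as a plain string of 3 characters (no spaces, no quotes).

Answer: KKK

Derivation:
Token 1: literal('N'). Output: "N"
Token 2: literal('G'). Output: "NG"
Token 3: literal('K'). Output: "NGK"
Token 4: backref(off=1, len=3). Buffer before: "NGK" (len 3)
  byte 1: read out[2]='K', append. Buffer now: "NGKK"
  byte 2: read out[3]='K', append. Buffer now: "NGKKK"
  byte 3: read out[4]='K', append. Buffer now: "NGKKKK"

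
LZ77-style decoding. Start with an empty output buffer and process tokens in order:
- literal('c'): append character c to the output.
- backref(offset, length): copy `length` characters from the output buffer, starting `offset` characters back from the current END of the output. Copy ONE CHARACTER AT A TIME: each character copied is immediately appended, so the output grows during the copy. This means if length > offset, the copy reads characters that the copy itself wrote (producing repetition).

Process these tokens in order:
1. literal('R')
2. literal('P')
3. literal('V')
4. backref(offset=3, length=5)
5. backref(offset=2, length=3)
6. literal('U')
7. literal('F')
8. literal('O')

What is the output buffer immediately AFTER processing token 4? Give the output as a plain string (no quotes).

Token 1: literal('R'). Output: "R"
Token 2: literal('P'). Output: "RP"
Token 3: literal('V'). Output: "RPV"
Token 4: backref(off=3, len=5) (overlapping!). Copied 'RPVRP' from pos 0. Output: "RPVRPVRP"

Answer: RPVRPVRP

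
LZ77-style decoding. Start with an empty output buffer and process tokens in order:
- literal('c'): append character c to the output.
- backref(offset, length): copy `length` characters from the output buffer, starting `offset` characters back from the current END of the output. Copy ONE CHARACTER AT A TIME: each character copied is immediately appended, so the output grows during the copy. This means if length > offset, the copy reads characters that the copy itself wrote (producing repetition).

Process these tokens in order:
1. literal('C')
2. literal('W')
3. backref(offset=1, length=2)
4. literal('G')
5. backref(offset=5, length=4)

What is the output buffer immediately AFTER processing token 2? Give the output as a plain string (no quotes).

Answer: CW

Derivation:
Token 1: literal('C'). Output: "C"
Token 2: literal('W'). Output: "CW"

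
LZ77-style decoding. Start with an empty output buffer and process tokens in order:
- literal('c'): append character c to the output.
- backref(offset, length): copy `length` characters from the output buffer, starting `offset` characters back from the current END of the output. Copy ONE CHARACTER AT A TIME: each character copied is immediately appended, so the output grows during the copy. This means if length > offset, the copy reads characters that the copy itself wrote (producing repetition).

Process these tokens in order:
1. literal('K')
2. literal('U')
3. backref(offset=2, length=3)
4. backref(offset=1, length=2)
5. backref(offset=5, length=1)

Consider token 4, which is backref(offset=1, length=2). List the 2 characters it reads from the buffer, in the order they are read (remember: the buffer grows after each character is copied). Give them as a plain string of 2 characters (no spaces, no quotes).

Answer: KK

Derivation:
Token 1: literal('K'). Output: "K"
Token 2: literal('U'). Output: "KU"
Token 3: backref(off=2, len=3) (overlapping!). Copied 'KUK' from pos 0. Output: "KUKUK"
Token 4: backref(off=1, len=2). Buffer before: "KUKUK" (len 5)
  byte 1: read out[4]='K', append. Buffer now: "KUKUKK"
  byte 2: read out[5]='K', append. Buffer now: "KUKUKKK"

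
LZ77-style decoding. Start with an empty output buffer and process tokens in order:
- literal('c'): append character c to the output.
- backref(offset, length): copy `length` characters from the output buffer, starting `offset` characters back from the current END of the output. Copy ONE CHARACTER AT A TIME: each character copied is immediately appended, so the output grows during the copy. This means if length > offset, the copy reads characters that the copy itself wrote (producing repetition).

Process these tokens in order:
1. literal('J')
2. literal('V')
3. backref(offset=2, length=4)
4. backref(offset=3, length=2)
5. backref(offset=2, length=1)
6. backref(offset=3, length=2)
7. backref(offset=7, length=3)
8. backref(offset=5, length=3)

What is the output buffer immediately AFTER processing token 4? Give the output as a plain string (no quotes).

Answer: JVJVJVVJ

Derivation:
Token 1: literal('J'). Output: "J"
Token 2: literal('V'). Output: "JV"
Token 3: backref(off=2, len=4) (overlapping!). Copied 'JVJV' from pos 0. Output: "JVJVJV"
Token 4: backref(off=3, len=2). Copied 'VJ' from pos 3. Output: "JVJVJVVJ"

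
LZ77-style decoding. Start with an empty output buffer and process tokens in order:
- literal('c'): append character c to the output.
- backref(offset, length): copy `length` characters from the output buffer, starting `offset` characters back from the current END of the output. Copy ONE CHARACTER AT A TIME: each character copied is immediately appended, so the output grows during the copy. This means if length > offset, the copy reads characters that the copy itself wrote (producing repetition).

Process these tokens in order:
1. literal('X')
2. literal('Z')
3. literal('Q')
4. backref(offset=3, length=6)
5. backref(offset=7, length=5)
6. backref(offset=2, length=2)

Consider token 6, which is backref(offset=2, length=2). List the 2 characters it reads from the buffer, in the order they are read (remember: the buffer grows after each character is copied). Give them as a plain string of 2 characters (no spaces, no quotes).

Token 1: literal('X'). Output: "X"
Token 2: literal('Z'). Output: "XZ"
Token 3: literal('Q'). Output: "XZQ"
Token 4: backref(off=3, len=6) (overlapping!). Copied 'XZQXZQ' from pos 0. Output: "XZQXZQXZQ"
Token 5: backref(off=7, len=5). Copied 'QXZQX' from pos 2. Output: "XZQXZQXZQQXZQX"
Token 6: backref(off=2, len=2). Buffer before: "XZQXZQXZQQXZQX" (len 14)
  byte 1: read out[12]='Q', append. Buffer now: "XZQXZQXZQQXZQXQ"
  byte 2: read out[13]='X', append. Buffer now: "XZQXZQXZQQXZQXQX"

Answer: QX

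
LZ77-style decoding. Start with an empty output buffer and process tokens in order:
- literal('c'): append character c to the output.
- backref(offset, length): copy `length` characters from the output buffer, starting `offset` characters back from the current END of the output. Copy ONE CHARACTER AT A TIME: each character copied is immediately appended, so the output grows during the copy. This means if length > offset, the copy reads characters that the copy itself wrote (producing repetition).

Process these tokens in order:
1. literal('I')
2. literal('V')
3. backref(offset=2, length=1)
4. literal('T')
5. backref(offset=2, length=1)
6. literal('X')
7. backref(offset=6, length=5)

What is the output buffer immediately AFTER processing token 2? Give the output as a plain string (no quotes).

Token 1: literal('I'). Output: "I"
Token 2: literal('V'). Output: "IV"

Answer: IV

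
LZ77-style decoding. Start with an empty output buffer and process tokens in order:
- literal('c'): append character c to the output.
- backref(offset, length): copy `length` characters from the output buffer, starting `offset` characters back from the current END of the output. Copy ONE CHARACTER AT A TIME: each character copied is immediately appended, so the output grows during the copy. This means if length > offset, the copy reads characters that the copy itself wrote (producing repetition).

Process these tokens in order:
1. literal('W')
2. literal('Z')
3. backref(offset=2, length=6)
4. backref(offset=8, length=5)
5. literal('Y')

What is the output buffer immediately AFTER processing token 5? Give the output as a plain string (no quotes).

Token 1: literal('W'). Output: "W"
Token 2: literal('Z'). Output: "WZ"
Token 3: backref(off=2, len=6) (overlapping!). Copied 'WZWZWZ' from pos 0. Output: "WZWZWZWZ"
Token 4: backref(off=8, len=5). Copied 'WZWZW' from pos 0. Output: "WZWZWZWZWZWZW"
Token 5: literal('Y'). Output: "WZWZWZWZWZWZWY"

Answer: WZWZWZWZWZWZWY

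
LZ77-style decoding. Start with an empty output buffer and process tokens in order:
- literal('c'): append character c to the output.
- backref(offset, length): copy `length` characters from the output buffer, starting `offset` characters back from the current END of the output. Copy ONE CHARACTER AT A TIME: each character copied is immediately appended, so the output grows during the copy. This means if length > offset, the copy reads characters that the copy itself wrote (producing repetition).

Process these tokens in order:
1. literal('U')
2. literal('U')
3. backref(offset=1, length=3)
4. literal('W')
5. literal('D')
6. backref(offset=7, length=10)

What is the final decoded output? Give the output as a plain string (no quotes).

Token 1: literal('U'). Output: "U"
Token 2: literal('U'). Output: "UU"
Token 3: backref(off=1, len=3) (overlapping!). Copied 'UUU' from pos 1. Output: "UUUUU"
Token 4: literal('W'). Output: "UUUUUW"
Token 5: literal('D'). Output: "UUUUUWD"
Token 6: backref(off=7, len=10) (overlapping!). Copied 'UUUUUWDUUU' from pos 0. Output: "UUUUUWDUUUUUWDUUU"

Answer: UUUUUWDUUUUUWDUUU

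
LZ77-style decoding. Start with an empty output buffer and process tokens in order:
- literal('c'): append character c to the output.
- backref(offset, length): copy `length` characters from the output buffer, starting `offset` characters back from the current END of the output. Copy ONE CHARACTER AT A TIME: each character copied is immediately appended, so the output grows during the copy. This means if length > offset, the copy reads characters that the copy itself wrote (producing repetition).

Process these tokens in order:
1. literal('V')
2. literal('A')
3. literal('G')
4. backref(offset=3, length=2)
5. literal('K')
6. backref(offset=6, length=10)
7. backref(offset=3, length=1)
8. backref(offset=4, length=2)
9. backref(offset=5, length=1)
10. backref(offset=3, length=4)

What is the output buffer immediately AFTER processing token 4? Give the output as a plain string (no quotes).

Answer: VAGVA

Derivation:
Token 1: literal('V'). Output: "V"
Token 2: literal('A'). Output: "VA"
Token 3: literal('G'). Output: "VAG"
Token 4: backref(off=3, len=2). Copied 'VA' from pos 0. Output: "VAGVA"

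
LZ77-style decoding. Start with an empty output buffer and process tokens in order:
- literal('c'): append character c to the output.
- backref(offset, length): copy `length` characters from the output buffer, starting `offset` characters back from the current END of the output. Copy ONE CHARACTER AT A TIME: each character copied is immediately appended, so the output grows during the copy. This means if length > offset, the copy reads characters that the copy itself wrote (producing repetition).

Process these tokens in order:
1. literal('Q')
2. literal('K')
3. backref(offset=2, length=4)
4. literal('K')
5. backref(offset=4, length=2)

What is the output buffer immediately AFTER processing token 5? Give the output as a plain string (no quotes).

Answer: QKQKQKKKQ

Derivation:
Token 1: literal('Q'). Output: "Q"
Token 2: literal('K'). Output: "QK"
Token 3: backref(off=2, len=4) (overlapping!). Copied 'QKQK' from pos 0. Output: "QKQKQK"
Token 4: literal('K'). Output: "QKQKQKK"
Token 5: backref(off=4, len=2). Copied 'KQ' from pos 3. Output: "QKQKQKKKQ"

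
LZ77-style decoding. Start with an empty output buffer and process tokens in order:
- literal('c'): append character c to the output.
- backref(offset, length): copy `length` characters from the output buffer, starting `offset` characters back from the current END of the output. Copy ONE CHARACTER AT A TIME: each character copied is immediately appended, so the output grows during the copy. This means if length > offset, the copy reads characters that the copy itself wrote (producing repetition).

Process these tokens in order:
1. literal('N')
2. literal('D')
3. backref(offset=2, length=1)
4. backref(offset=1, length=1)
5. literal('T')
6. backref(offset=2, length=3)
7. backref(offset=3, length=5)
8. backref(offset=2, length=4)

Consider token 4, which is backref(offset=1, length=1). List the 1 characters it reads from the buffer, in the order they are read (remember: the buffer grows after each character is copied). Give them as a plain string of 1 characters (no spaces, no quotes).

Answer: N

Derivation:
Token 1: literal('N'). Output: "N"
Token 2: literal('D'). Output: "ND"
Token 3: backref(off=2, len=1). Copied 'N' from pos 0. Output: "NDN"
Token 4: backref(off=1, len=1). Buffer before: "NDN" (len 3)
  byte 1: read out[2]='N', append. Buffer now: "NDNN"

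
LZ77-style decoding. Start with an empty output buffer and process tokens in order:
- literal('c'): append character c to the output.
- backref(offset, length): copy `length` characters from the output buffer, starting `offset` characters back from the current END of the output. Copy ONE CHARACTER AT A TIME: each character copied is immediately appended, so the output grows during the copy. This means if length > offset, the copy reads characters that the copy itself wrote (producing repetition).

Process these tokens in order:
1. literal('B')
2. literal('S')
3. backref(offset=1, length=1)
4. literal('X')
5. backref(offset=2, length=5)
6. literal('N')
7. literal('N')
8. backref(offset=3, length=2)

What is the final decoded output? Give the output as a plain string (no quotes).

Answer: BSSXSXSXSNNSN

Derivation:
Token 1: literal('B'). Output: "B"
Token 2: literal('S'). Output: "BS"
Token 3: backref(off=1, len=1). Copied 'S' from pos 1. Output: "BSS"
Token 4: literal('X'). Output: "BSSX"
Token 5: backref(off=2, len=5) (overlapping!). Copied 'SXSXS' from pos 2. Output: "BSSXSXSXS"
Token 6: literal('N'). Output: "BSSXSXSXSN"
Token 7: literal('N'). Output: "BSSXSXSXSNN"
Token 8: backref(off=3, len=2). Copied 'SN' from pos 8. Output: "BSSXSXSXSNNSN"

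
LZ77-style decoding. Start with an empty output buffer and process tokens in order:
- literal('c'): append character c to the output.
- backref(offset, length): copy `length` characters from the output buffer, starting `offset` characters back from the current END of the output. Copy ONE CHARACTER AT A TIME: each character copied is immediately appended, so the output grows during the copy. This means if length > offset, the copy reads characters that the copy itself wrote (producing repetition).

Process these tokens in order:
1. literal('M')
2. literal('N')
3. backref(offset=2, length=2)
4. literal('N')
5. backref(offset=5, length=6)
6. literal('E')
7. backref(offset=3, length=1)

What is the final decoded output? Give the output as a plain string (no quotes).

Token 1: literal('M'). Output: "M"
Token 2: literal('N'). Output: "MN"
Token 3: backref(off=2, len=2). Copied 'MN' from pos 0. Output: "MNMN"
Token 4: literal('N'). Output: "MNMNN"
Token 5: backref(off=5, len=6) (overlapping!). Copied 'MNMNNM' from pos 0. Output: "MNMNNMNMNNM"
Token 6: literal('E'). Output: "MNMNNMNMNNME"
Token 7: backref(off=3, len=1). Copied 'N' from pos 9. Output: "MNMNNMNMNNMEN"

Answer: MNMNNMNMNNMEN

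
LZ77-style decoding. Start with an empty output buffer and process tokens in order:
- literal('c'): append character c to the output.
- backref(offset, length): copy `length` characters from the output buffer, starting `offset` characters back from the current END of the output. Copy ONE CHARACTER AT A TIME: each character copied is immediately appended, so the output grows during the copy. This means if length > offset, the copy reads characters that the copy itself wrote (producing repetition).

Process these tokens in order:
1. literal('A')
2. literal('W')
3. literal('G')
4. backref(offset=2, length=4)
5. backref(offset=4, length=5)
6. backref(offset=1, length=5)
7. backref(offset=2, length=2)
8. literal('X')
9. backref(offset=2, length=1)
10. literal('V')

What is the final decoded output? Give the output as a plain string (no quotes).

Answer: AWGWGWGWGWGWWWWWWWWXWV

Derivation:
Token 1: literal('A'). Output: "A"
Token 2: literal('W'). Output: "AW"
Token 3: literal('G'). Output: "AWG"
Token 4: backref(off=2, len=4) (overlapping!). Copied 'WGWG' from pos 1. Output: "AWGWGWG"
Token 5: backref(off=4, len=5) (overlapping!). Copied 'WGWGW' from pos 3. Output: "AWGWGWGWGWGW"
Token 6: backref(off=1, len=5) (overlapping!). Copied 'WWWWW' from pos 11. Output: "AWGWGWGWGWGWWWWWW"
Token 7: backref(off=2, len=2). Copied 'WW' from pos 15. Output: "AWGWGWGWGWGWWWWWWWW"
Token 8: literal('X'). Output: "AWGWGWGWGWGWWWWWWWWX"
Token 9: backref(off=2, len=1). Copied 'W' from pos 18. Output: "AWGWGWGWGWGWWWWWWWWXW"
Token 10: literal('V'). Output: "AWGWGWGWGWGWWWWWWWWXWV"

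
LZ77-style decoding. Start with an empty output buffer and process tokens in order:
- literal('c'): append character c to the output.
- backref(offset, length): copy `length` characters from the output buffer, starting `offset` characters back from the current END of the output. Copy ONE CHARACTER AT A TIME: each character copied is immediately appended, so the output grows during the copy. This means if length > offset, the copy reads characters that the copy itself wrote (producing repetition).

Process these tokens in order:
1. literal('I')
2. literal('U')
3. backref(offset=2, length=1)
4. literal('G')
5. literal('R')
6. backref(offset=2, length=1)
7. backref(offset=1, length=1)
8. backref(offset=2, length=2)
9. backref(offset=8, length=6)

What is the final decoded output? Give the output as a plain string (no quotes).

Token 1: literal('I'). Output: "I"
Token 2: literal('U'). Output: "IU"
Token 3: backref(off=2, len=1). Copied 'I' from pos 0. Output: "IUI"
Token 4: literal('G'). Output: "IUIG"
Token 5: literal('R'). Output: "IUIGR"
Token 6: backref(off=2, len=1). Copied 'G' from pos 3. Output: "IUIGRG"
Token 7: backref(off=1, len=1). Copied 'G' from pos 5. Output: "IUIGRGG"
Token 8: backref(off=2, len=2). Copied 'GG' from pos 5. Output: "IUIGRGGGG"
Token 9: backref(off=8, len=6). Copied 'UIGRGG' from pos 1. Output: "IUIGRGGGGUIGRGG"

Answer: IUIGRGGGGUIGRGG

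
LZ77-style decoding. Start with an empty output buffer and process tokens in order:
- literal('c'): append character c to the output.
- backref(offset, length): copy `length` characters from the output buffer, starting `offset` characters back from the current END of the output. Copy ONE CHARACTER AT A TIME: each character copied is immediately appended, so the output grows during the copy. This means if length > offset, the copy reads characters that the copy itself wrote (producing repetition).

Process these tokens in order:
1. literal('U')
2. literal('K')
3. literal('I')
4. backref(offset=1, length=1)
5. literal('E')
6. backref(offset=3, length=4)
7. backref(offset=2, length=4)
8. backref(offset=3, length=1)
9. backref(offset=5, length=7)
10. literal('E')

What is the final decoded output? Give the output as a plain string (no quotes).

Answer: UKIIEIIEIEIEIIEIEIIEIE

Derivation:
Token 1: literal('U'). Output: "U"
Token 2: literal('K'). Output: "UK"
Token 3: literal('I'). Output: "UKI"
Token 4: backref(off=1, len=1). Copied 'I' from pos 2. Output: "UKII"
Token 5: literal('E'). Output: "UKIIE"
Token 6: backref(off=3, len=4) (overlapping!). Copied 'IIEI' from pos 2. Output: "UKIIEIIEI"
Token 7: backref(off=2, len=4) (overlapping!). Copied 'EIEI' from pos 7. Output: "UKIIEIIEIEIEI"
Token 8: backref(off=3, len=1). Copied 'I' from pos 10. Output: "UKIIEIIEIEIEII"
Token 9: backref(off=5, len=7) (overlapping!). Copied 'EIEIIEI' from pos 9. Output: "UKIIEIIEIEIEIIEIEIIEI"
Token 10: literal('E'). Output: "UKIIEIIEIEIEIIEIEIIEIE"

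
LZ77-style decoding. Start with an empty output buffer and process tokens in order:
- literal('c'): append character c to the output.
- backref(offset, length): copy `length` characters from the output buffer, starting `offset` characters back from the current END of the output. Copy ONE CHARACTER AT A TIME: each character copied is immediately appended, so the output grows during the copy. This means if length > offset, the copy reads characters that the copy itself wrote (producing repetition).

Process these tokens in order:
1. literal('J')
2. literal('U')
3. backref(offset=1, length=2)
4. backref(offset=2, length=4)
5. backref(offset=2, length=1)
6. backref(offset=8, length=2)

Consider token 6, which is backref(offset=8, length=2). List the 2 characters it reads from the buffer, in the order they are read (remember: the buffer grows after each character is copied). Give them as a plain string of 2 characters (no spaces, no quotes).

Token 1: literal('J'). Output: "J"
Token 2: literal('U'). Output: "JU"
Token 3: backref(off=1, len=2) (overlapping!). Copied 'UU' from pos 1. Output: "JUUU"
Token 4: backref(off=2, len=4) (overlapping!). Copied 'UUUU' from pos 2. Output: "JUUUUUUU"
Token 5: backref(off=2, len=1). Copied 'U' from pos 6. Output: "JUUUUUUUU"
Token 6: backref(off=8, len=2). Buffer before: "JUUUUUUUU" (len 9)
  byte 1: read out[1]='U', append. Buffer now: "JUUUUUUUUU"
  byte 2: read out[2]='U', append. Buffer now: "JUUUUUUUUUU"

Answer: UU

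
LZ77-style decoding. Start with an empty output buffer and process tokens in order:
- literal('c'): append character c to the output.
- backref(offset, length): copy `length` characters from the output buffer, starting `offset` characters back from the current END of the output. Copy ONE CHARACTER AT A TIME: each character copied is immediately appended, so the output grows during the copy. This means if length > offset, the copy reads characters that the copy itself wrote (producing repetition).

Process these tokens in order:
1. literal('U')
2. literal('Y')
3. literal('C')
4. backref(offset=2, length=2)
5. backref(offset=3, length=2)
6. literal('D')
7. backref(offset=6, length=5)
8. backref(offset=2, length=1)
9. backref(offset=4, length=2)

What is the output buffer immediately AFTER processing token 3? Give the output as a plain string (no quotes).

Token 1: literal('U'). Output: "U"
Token 2: literal('Y'). Output: "UY"
Token 3: literal('C'). Output: "UYC"

Answer: UYC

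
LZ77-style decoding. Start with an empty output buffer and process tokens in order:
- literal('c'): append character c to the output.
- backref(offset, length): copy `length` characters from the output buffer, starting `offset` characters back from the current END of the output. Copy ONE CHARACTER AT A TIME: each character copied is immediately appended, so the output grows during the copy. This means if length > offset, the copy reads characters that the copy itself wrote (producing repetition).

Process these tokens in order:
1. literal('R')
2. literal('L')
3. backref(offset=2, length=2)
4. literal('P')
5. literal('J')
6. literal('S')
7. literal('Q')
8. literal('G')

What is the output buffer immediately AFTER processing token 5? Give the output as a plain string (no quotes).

Answer: RLRLPJ

Derivation:
Token 1: literal('R'). Output: "R"
Token 2: literal('L'). Output: "RL"
Token 3: backref(off=2, len=2). Copied 'RL' from pos 0. Output: "RLRL"
Token 4: literal('P'). Output: "RLRLP"
Token 5: literal('J'). Output: "RLRLPJ"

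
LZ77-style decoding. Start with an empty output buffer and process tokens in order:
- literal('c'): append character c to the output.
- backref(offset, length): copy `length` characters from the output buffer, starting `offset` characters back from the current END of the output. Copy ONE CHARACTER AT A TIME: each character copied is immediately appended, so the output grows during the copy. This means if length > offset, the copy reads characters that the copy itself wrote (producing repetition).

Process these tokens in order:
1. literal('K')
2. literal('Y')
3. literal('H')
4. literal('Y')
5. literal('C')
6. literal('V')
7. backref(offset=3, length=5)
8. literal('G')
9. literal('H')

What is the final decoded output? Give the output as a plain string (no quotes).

Token 1: literal('K'). Output: "K"
Token 2: literal('Y'). Output: "KY"
Token 3: literal('H'). Output: "KYH"
Token 4: literal('Y'). Output: "KYHY"
Token 5: literal('C'). Output: "KYHYC"
Token 6: literal('V'). Output: "KYHYCV"
Token 7: backref(off=3, len=5) (overlapping!). Copied 'YCVYC' from pos 3. Output: "KYHYCVYCVYC"
Token 8: literal('G'). Output: "KYHYCVYCVYCG"
Token 9: literal('H'). Output: "KYHYCVYCVYCGH"

Answer: KYHYCVYCVYCGH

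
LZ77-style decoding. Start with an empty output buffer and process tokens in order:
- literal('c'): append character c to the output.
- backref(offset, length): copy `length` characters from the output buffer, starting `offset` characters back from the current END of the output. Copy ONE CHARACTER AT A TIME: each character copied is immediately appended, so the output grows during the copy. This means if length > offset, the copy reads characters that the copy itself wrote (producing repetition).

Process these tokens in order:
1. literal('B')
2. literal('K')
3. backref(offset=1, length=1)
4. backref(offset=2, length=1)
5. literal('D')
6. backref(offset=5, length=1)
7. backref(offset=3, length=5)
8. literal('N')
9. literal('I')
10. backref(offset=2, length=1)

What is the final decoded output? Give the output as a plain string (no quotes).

Token 1: literal('B'). Output: "B"
Token 2: literal('K'). Output: "BK"
Token 3: backref(off=1, len=1). Copied 'K' from pos 1. Output: "BKK"
Token 4: backref(off=2, len=1). Copied 'K' from pos 1. Output: "BKKK"
Token 5: literal('D'). Output: "BKKKD"
Token 6: backref(off=5, len=1). Copied 'B' from pos 0. Output: "BKKKDB"
Token 7: backref(off=3, len=5) (overlapping!). Copied 'KDBKD' from pos 3. Output: "BKKKDBKDBKD"
Token 8: literal('N'). Output: "BKKKDBKDBKDN"
Token 9: literal('I'). Output: "BKKKDBKDBKDNI"
Token 10: backref(off=2, len=1). Copied 'N' from pos 11. Output: "BKKKDBKDBKDNIN"

Answer: BKKKDBKDBKDNIN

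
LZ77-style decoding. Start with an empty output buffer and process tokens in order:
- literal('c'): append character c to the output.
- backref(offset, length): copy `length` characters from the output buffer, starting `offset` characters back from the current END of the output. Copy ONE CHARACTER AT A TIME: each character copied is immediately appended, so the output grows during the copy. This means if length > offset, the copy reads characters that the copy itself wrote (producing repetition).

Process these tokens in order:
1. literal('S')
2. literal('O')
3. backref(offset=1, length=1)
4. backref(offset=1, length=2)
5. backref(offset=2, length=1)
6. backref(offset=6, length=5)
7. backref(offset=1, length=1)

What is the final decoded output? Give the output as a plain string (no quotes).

Token 1: literal('S'). Output: "S"
Token 2: literal('O'). Output: "SO"
Token 3: backref(off=1, len=1). Copied 'O' from pos 1. Output: "SOO"
Token 4: backref(off=1, len=2) (overlapping!). Copied 'OO' from pos 2. Output: "SOOOO"
Token 5: backref(off=2, len=1). Copied 'O' from pos 3. Output: "SOOOOO"
Token 6: backref(off=6, len=5). Copied 'SOOOO' from pos 0. Output: "SOOOOOSOOOO"
Token 7: backref(off=1, len=1). Copied 'O' from pos 10. Output: "SOOOOOSOOOOO"

Answer: SOOOOOSOOOOO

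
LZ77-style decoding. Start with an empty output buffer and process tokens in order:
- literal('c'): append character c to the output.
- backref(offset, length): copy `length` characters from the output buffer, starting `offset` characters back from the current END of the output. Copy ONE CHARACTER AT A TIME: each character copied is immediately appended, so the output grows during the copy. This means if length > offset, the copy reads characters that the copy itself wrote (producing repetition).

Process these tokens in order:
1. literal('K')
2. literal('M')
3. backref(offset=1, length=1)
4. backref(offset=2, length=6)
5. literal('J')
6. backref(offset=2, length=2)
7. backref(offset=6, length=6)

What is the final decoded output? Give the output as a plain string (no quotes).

Token 1: literal('K'). Output: "K"
Token 2: literal('M'). Output: "KM"
Token 3: backref(off=1, len=1). Copied 'M' from pos 1. Output: "KMM"
Token 4: backref(off=2, len=6) (overlapping!). Copied 'MMMMMM' from pos 1. Output: "KMMMMMMMM"
Token 5: literal('J'). Output: "KMMMMMMMMJ"
Token 6: backref(off=2, len=2). Copied 'MJ' from pos 8. Output: "KMMMMMMMMJMJ"
Token 7: backref(off=6, len=6). Copied 'MMMJMJ' from pos 6. Output: "KMMMMMMMMJMJMMMJMJ"

Answer: KMMMMMMMMJMJMMMJMJ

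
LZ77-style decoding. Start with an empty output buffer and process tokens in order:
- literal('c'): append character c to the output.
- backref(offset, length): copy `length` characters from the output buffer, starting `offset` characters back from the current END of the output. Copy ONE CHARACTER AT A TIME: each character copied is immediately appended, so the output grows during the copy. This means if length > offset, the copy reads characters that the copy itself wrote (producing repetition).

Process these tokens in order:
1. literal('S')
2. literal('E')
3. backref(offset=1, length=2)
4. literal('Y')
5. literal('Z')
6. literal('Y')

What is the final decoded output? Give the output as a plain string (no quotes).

Answer: SEEEYZY

Derivation:
Token 1: literal('S'). Output: "S"
Token 2: literal('E'). Output: "SE"
Token 3: backref(off=1, len=2) (overlapping!). Copied 'EE' from pos 1. Output: "SEEE"
Token 4: literal('Y'). Output: "SEEEY"
Token 5: literal('Z'). Output: "SEEEYZ"
Token 6: literal('Y'). Output: "SEEEYZY"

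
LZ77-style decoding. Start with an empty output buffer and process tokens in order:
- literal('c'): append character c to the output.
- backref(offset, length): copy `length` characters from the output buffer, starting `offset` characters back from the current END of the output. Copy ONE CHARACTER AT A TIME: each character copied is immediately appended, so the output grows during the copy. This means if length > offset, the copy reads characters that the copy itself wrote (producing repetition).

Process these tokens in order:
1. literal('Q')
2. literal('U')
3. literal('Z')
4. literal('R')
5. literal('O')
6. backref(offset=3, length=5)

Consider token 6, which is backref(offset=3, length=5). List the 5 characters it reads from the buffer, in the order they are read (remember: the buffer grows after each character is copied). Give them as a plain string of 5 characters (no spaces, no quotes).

Token 1: literal('Q'). Output: "Q"
Token 2: literal('U'). Output: "QU"
Token 3: literal('Z'). Output: "QUZ"
Token 4: literal('R'). Output: "QUZR"
Token 5: literal('O'). Output: "QUZRO"
Token 6: backref(off=3, len=5). Buffer before: "QUZRO" (len 5)
  byte 1: read out[2]='Z', append. Buffer now: "QUZROZ"
  byte 2: read out[3]='R', append. Buffer now: "QUZROZR"
  byte 3: read out[4]='O', append. Buffer now: "QUZROZRO"
  byte 4: read out[5]='Z', append. Buffer now: "QUZROZROZ"
  byte 5: read out[6]='R', append. Buffer now: "QUZROZROZR"

Answer: ZROZR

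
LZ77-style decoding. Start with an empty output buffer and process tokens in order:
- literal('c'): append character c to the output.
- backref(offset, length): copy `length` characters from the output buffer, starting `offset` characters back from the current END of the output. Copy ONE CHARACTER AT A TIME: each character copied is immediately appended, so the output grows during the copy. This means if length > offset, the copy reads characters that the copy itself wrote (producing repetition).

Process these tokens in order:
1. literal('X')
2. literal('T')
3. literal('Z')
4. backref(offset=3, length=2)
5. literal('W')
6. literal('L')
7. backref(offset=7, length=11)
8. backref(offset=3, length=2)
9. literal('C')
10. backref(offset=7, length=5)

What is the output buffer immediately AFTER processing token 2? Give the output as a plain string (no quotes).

Token 1: literal('X'). Output: "X"
Token 2: literal('T'). Output: "XT"

Answer: XT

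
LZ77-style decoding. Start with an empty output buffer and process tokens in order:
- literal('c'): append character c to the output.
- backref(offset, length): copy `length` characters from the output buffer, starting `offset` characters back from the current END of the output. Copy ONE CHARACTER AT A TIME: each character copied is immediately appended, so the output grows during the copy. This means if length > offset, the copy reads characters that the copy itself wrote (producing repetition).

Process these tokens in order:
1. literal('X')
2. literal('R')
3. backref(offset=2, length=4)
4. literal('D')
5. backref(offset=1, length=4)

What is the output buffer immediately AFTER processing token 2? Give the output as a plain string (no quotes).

Token 1: literal('X'). Output: "X"
Token 2: literal('R'). Output: "XR"

Answer: XR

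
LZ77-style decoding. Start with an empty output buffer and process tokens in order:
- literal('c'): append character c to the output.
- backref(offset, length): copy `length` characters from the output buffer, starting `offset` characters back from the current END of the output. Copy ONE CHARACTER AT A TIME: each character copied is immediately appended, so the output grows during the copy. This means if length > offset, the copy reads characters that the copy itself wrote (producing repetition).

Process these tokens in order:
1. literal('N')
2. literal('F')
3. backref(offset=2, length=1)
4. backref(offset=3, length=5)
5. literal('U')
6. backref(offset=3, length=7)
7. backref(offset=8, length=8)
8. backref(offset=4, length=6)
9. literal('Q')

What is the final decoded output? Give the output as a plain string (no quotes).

Token 1: literal('N'). Output: "N"
Token 2: literal('F'). Output: "NF"
Token 3: backref(off=2, len=1). Copied 'N' from pos 0. Output: "NFN"
Token 4: backref(off=3, len=5) (overlapping!). Copied 'NFNNF' from pos 0. Output: "NFNNFNNF"
Token 5: literal('U'). Output: "NFNNFNNFU"
Token 6: backref(off=3, len=7) (overlapping!). Copied 'NFUNFUN' from pos 6. Output: "NFNNFNNFUNFUNFUN"
Token 7: backref(off=8, len=8). Copied 'UNFUNFUN' from pos 8. Output: "NFNNFNNFUNFUNFUNUNFUNFUN"
Token 8: backref(off=4, len=6) (overlapping!). Copied 'NFUNNF' from pos 20. Output: "NFNNFNNFUNFUNFUNUNFUNFUNNFUNNF"
Token 9: literal('Q'). Output: "NFNNFNNFUNFUNFUNUNFUNFUNNFUNNFQ"

Answer: NFNNFNNFUNFUNFUNUNFUNFUNNFUNNFQ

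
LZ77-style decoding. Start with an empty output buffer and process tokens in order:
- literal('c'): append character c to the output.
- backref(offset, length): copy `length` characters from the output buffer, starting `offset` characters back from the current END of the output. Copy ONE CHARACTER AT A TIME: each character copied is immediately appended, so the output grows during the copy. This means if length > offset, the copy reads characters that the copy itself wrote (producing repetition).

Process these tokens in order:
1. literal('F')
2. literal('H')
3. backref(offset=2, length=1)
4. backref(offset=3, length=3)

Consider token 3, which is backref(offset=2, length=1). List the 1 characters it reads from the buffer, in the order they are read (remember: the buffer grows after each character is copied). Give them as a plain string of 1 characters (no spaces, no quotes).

Answer: F

Derivation:
Token 1: literal('F'). Output: "F"
Token 2: literal('H'). Output: "FH"
Token 3: backref(off=2, len=1). Buffer before: "FH" (len 2)
  byte 1: read out[0]='F', append. Buffer now: "FHF"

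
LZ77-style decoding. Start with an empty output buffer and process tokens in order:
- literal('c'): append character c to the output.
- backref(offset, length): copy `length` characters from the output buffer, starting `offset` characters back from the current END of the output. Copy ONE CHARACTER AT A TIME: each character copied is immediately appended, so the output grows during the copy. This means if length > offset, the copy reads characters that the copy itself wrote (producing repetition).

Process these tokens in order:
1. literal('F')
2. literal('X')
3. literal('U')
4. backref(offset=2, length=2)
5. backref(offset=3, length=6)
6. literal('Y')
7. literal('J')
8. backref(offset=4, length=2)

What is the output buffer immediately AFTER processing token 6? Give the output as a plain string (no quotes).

Token 1: literal('F'). Output: "F"
Token 2: literal('X'). Output: "FX"
Token 3: literal('U'). Output: "FXU"
Token 4: backref(off=2, len=2). Copied 'XU' from pos 1. Output: "FXUXU"
Token 5: backref(off=3, len=6) (overlapping!). Copied 'UXUUXU' from pos 2. Output: "FXUXUUXUUXU"
Token 6: literal('Y'). Output: "FXUXUUXUUXUY"

Answer: FXUXUUXUUXUY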